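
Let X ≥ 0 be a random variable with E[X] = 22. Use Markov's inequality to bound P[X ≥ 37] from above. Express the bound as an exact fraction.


μ = E[X] = 22, a = 37.
Markov: P[X ≥ 37] ≤ μ/a = (22)/37 = 22/37.
Numerically: ≈ 0.5946.
(Since a = 37 > μ = 22.0000, the bound 22/37 is < 1 and informative.)

P[X ≥ 37] ≤ 22/37 ≈ 0.5946.


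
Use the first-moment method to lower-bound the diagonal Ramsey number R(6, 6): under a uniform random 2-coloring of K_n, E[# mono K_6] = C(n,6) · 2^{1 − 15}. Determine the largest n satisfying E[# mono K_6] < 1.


We need C(n, 6) · 2^{1 − 15} < 1, i.e. C(n, 6) < 2^{15 − 1} = 16384.
Check values of n near the boundary:
  n = 11: C(11, 6) = 462; 462 < 16384? YES
  n = 12: C(12, 6) = 924; 924 < 16384? YES
  n = 13: C(13, 6) = 1716; 1716 < 16384? YES
  n = 14: C(14, 6) = 3003; 3003 < 16384? YES
  n = 15: C(15, 6) = 5005; 5005 < 16384? YES
  n = 16: C(16, 6) = 8008; 8008 < 16384? YES
  n = 17: C(17, 6) = 12376; 12376 < 16384? YES
  n = 18: C(18, 6) = 18564; 18564 < 16384? NO
  n = 19: C(19, 6) = 27132; 27132 < 16384? NO
  n = 20: C(20, 6) = 38760; 38760 < 16384? NO
The largest n with C(n, 6) < 16384 is n = 17 (where E[X] = 1547/2048 ≈ 0.755371). Hence R(6, 6) > 17, i.e. R(6, 6) ≥ 18.

Largest n = 17; hence R(6, 6) > 17.


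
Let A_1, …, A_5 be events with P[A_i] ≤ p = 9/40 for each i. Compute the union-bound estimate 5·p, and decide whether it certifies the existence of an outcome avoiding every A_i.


Union bound: P[∪_{i=1}^{5} A_i] ≤ Σ_i P[A_i] ≤ 5·p = 5·(9/40) = 9/8.
Numerically: 9/8 ≈ 1.1250.
Is 9/8 < 1? NO.
Since the bound 9/8 is ≥ 1, the union bound is uninformative here; it does NOT by itself certify existence.

5·p = 9/8 ≈ 1.1250; existence NOT certified by the union bound.


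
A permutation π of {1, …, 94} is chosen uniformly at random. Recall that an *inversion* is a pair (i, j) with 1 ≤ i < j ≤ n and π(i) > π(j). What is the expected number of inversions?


Write X = Σ X_I over the C(94, 2) = 4371 pairs i < j, with X_I the indicator of one inversion.
There are 4371 indicators.
For each fixed pair i < j, the values π(i) and π(j) are two distinct elements of {1, …, 94} in uniformly random order; by symmetry P[π(i) > π(j)] = 1/2.
By linearity: E[X] = 4371 · (1/2) = C(94, 2) · (1/2) = 4371/2 = 4371/2 ≈ 2185.5000.

E[X] = 4371/2 = 2185.5000.


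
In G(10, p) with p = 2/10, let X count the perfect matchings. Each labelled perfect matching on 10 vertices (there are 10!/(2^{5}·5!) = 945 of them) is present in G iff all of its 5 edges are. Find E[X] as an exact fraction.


K_10 has 10!/(2^{5}·5!) = 945 labelled perfect matchings.
For each such perfect matching H, let X_H = 1 if all 5 edges of H are present in G. Then P[X_H = 1] = p^{5} = (1/5)^{5} = 1/3125.
Summing the indicators: E[X] = Σ_H E[X_H] = 945 · p^{5} = 945 · 1/3125 = 189/625.
Numerically: E[X] ≈ 0.3024.

E[X] = 945 · (1/5)^{5} = 189/625 ≈ 0.3024.


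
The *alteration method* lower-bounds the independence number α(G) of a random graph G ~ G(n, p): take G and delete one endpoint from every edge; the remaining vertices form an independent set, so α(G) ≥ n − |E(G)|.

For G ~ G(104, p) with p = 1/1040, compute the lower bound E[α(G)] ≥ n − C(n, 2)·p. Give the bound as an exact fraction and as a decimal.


E[|E(G)|] = C(104, 2)·p = 5356 · (1/1040) = 103/20.
E[α(G)] ≥ n − E[|E(G)|] = 104 − 103/20 = 1977/20.
Numerically: ≈ 98.850000.
(This is only a lower bound; the true E[α(G)] may be larger.)

E[α(G)] ≥ 1977/20 ≈ 98.850000.


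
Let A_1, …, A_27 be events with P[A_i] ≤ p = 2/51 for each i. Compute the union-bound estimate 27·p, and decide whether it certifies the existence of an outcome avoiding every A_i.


Union bound: P[∪_{i=1}^{27} A_i] ≤ Σ_i P[A_i] ≤ 27·p = 27·(2/51) = 18/17.
Numerically: 18/17 ≈ 1.059.
Is 18/17 < 1? NO.
Since the bound 18/17 is ≥ 1, the union bound is uninformative here; it does NOT by itself certify existence.

27·p = 18/17 ≈ 1.059; existence NOT certified by the union bound.


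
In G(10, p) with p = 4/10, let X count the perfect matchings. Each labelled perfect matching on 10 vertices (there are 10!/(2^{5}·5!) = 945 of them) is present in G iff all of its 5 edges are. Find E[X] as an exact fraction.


K_10 has 10!/(2^{5}·5!) = 945 labelled perfect matchings.
For each such perfect matching H, let X_H = 1 if all 5 edges of H are present in G. Then P[X_H = 1] = p^{5} = (2/5)^{5} = 32/3125.
Summing the indicators: E[X] = Σ_H E[X_H] = 945 · p^{5} = 945 · 32/3125 = 6048/625.
Numerically: E[X] ≈ 9.677.

E[X] = 945 · (2/5)^{5} = 6048/625 ≈ 9.677.


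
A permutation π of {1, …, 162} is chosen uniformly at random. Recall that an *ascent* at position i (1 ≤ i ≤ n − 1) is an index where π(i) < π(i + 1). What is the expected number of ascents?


Write X = Σ X_I over i = 1, …, 161, with X_I the indicator of one ascent.
There are 161 indicators.
For each fixed i, the pair (π(i), π(i+1)) is a uniformly random ordered pair of distinct values from {1, …, 162}; by symmetry P[π(i) < π(i+1)] = 1/2.
By linearity: E[X] = 161 · (1/2) = (162 − 1) · (1/2) = 161/2 ≈ 80.50000.

E[X] = 161/2 = 80.50000.


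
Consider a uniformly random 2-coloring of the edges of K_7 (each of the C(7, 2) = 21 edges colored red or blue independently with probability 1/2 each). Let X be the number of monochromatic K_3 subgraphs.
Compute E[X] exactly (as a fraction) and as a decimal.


Let X = Σ_S X_S over the C(7, 3) = 35 subsets S of size 3, where X_S = 1 if the K_3 on S is monochromatic.
For a fixed S, the K_3 on S has C(3, 2) = 3 edges. P[all 3 edges red] = (1/2)^3, and likewise for blue, so P[monochromatic] = 2·(1/2)^3 = 2^{1 − 3} = 1/4.
By linearity: E[X] = C(7, 3) · 2^{1 − 3} = 35 · 1/4 = 35/4.
Numerically: E[X] ≈ 8.750000.

E[X] = C(7,3)·2^(1−C(3,2)) = 35/4 ≈ 8.750000.


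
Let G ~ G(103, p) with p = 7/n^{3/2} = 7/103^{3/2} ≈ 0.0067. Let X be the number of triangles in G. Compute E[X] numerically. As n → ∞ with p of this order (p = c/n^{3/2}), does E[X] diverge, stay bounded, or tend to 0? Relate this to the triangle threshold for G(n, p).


Number of potential triangles: C(103, 3) = 176851.
Each occurs with probability p³ ≈ (0.0067)³ ≈ 3.00280e-07.
By linearity: E[X] = C(103, 3)·p³ ≈ 176851 · 3.00280e-07 ≈ 0.053.
Since α = 3/2 > 1, p = c/n^{3/2} = o(1/n) is below the triangle threshold p ~ 1/n. Asymptotically E[X] ~ (c³/6)·n^{3(1−α)} = (7³/6)·n^{-1.5} → 0, so by Markov's inequality G has no triangles w.h.p.

E[X] ≈ 0.053; in regime p = Θ(1/n^{3/2}) E[X] tends to 0 (below the triangle threshold p ~ 1/n).


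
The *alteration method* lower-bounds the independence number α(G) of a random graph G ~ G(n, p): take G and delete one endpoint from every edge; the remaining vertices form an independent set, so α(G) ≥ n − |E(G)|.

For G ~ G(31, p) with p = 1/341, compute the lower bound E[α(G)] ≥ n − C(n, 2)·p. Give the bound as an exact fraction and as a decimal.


E[|E(G)|] = C(31, 2)·p = 465 · (1/341) = 15/11.
E[α(G)] ≥ n − E[|E(G)|] = 31 − 15/11 = 326/11.
Numerically: ≈ 29.636364.
(This is only a lower bound; the true E[α(G)] may be larger.)

E[α(G)] ≥ 326/11 ≈ 29.636364.


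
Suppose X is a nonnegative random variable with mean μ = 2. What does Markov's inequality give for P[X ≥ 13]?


μ = E[X] = 2, a = 13.
Markov: P[X ≥ 13] ≤ μ/a = (2)/13 = 2/13.
Numerically: ≈ 0.154.
(Since a = 13 > μ = 2.000, the bound 2/13 is < 1 and informative.)

P[X ≥ 13] ≤ 2/13 ≈ 0.154.


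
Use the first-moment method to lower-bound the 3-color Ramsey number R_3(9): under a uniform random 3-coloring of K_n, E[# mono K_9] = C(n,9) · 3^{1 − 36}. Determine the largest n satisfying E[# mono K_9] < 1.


We need C(n, 9) · 3^{1 − 36} < 1, i.e. C(n, 9) < 3^{36 − 1} = 50031545098999707.
Check values of n near the boundary:
  n = 299: C(299, 9) = 46610674441390059; 46610674441390059 < 50031545098999707? YES
  n = 300: C(300, 9) = 48052241692154700; 48052241692154700 < 50031545098999707? YES
  n = 301: C(301, 9) = 49533303936090975; 49533303936090975 < 50031545098999707? YES
  n = 302: C(302, 9) = 51054804739588650; 51054804739588650 < 50031545098999707? NO
The largest n with C(n, 9) < 50031545098999707 is n = 301 (where E[X] = 16511101312030325/16677181699666569 ≈ 0.99004). Hence R_3(9) > 301, i.e. R_3(9) ≥ 302.

Largest n = 301; hence R_3(9) > 301.


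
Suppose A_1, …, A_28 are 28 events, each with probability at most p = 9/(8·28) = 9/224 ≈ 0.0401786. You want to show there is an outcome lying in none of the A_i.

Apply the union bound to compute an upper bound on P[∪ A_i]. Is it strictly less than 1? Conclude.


Union bound: P[∪_{i=1}^{28} A_i] ≤ Σ_i P[A_i] ≤ 28·p = 28·(9/224) = 9/8.
Numerically: 9/8 ≈ 1.1250000.
Is 9/8 < 1? NO.
Since the bound 9/8 is ≥ 1, the union bound is uninformative here; it does NOT by itself certify existence.

28·p = 9/8 ≈ 1.1250000; existence NOT certified by the union bound.


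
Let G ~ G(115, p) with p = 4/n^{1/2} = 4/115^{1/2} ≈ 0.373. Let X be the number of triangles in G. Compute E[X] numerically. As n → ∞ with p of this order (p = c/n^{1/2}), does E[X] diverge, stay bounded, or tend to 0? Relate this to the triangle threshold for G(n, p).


Number of potential triangles: C(115, 3) = 246905.
Each occurs with probability p³ ≈ (0.373)³ ≈ 5.18959e-02.
By linearity: E[X] = C(115, 3)·p³ ≈ 246905 · 5.18959e-02 ≈ 12813.362.
Since α = 1/2 < 1, p = c/n^{1/2} ≫ 1/n is above the triangle threshold p ~ 1/n. Asymptotically E[X] ~ (c³/6)·n^{3(1−α)} = (4³/6)·n^{1.5} → ∞; triangles are abundant w.h.p.

E[X] ≈ 12813.362; in regime p = Θ(1/n^{1/2}) E[X] diverges (above the triangle threshold p ~ 1/n).


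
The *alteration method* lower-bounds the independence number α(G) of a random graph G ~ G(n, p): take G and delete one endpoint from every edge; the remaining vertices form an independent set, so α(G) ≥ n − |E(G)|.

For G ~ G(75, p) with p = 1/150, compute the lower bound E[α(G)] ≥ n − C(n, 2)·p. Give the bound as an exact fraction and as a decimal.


E[|E(G)|] = C(75, 2)·p = 2775 · (1/150) = 37/2.
E[α(G)] ≥ n − E[|E(G)|] = 75 − 37/2 = 113/2.
Numerically: ≈ 56.50000.
(This is only a lower bound; the true E[α(G)] may be larger.)

E[α(G)] ≥ 113/2 ≈ 56.50000.


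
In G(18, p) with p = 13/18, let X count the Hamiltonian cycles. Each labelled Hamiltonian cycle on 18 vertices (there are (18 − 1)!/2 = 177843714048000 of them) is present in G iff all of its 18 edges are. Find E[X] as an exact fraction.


K_18 has (18 − 1)!/2 = 177843714048000 labelled Hamiltonian cycles.
For each such Hamiltonian cycle H, let X_H = 1 if all 18 edges of H are present in G. Then P[X_H = 1] = p^{18} = (13/18)^{18} = 112455406951957393129/39346408075296537575424.
Summing the indicators: E[X] = Σ_H E[X_H] = 177843714048000 · p^{18} = 177843714048000 · 112455406951957393129/39346408075296537575424 = 1674446952588776589016668875/3294258113514384.
Numerically: E[X] ≈ 5.08293e+11.

E[X] = 177843714048000 · (13/18)^{18} = 1674446952588776589016668875/3294258113514384 ≈ 5.08293e+11.


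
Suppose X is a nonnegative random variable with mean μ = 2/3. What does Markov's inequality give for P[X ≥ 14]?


μ = E[X] = 2/3, a = 14.
Markov: P[X ≥ 14] ≤ μ/a = (2/3)/14 = 1/21.
Numerically: ≈ 0.047619.
(Since a = 14 > μ = 0.666667, the bound 1/21 is < 1 and informative.)

P[X ≥ 14] ≤ 1/21 ≈ 0.047619.


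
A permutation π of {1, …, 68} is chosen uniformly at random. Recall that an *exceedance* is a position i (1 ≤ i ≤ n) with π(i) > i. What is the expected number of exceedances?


Write X = Σ_{i=1}^{68} X_i, where X_i = 1_{π(i) > i}.
For each fixed i, π(i) is uniform over {1, …, 68} (marginal of a uniform permutation), so P[π(i) > i] = (n − i)/n. Summing: Σ_{i=1}^{68} (n − i)/n = (0 + 1 + … + 67)/68 = 68(68 − 1)/(2·68) = (68 − 1)/2.
Hence E[X] = Σ_{i=1}^{68} (68 − i)/68 = 67/2 ≈ 33.500000.

E[X] = 67/2 = 33.500000.


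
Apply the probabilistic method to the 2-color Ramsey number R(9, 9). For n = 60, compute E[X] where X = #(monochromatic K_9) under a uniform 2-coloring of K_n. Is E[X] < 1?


E[X] = C(60, 9) · 2^{1 − 36} = 14783142660 · 2^{−35} = 14783142660/34359738368.
As a reduced fraction: E[X] = 3695785665/8589934592 ≈ 0.430246.
Is E[X] < 1? YES.
Since E[X] < 1, there exists a 2-coloring of K_{60} with no monochromatic K_9; hence R(9, 9) > 60.

E[X] = 3695785665/8589934592 ≈ 0.430246; E[X] < 1, so R(9, 9) > 60.


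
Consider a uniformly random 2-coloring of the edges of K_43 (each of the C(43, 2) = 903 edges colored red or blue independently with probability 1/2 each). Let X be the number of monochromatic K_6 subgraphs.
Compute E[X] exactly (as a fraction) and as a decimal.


Let X = Σ_S X_S over the C(43, 6) = 6096454 subsets S of size 6, where X_S = 1 if the K_6 on S is monochromatic.
For a fixed S, the K_6 on S has C(6, 2) = 15 edges. P[all 15 edges red] = (1/2)^15, and likewise for blue, so P[monochromatic] = 2·(1/2)^15 = 2^{1 − 15} = 1/16384.
By linearity: E[X] = C(43, 6) · 2^{1 − 15} = 6096454 · 1/16384 = 3048227/8192.
Numerically: E[X] ≈ 372.09802.

E[X] = C(43,6)·2^(1−C(6,2)) = 3048227/8192 ≈ 372.09802.


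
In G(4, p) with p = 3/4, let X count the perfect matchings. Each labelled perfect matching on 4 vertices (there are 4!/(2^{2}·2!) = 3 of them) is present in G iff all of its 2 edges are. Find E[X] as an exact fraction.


K_4 has 4!/(2^{2}·2!) = 3 labelled perfect matchings.
For each such perfect matching H, let X_H = 1 if all 2 edges of H are present in G. Then P[X_H = 1] = p^{2} = (3/4)^{2} = 9/16.
Summing the indicators: E[X] = Σ_H E[X_H] = 3 · p^{2} = 3 · 9/16 = 27/16.
Numerically: E[X] ≈ 1.6875.

E[X] = 3 · (3/4)^{2} = 27/16 ≈ 1.6875.


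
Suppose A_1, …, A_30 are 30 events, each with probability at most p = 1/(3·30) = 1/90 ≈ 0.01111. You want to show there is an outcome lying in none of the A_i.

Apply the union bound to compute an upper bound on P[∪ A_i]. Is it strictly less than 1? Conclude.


Union bound: P[∪_{i=1}^{30} A_i] ≤ Σ_i P[A_i] ≤ 30·p = 30·(1/90) = 1/3.
Numerically: 1/3 ≈ 0.33333.
Is 1/3 < 1? YES.
Since P[∪ A_i] ≤ 1/3 < 1, the complement has P[∩ A_i^c] ≥ 1 − 1/3 = 2/3 > 0, so some outcome avoids every A_i.

30·p = 1/3 ≈ 0.33333; existence CERTIFIED by the union bound.


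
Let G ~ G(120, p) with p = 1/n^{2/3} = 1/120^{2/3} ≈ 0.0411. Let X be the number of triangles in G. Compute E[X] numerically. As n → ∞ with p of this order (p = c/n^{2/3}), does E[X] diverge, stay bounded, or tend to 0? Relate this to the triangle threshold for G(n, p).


Number of potential triangles: C(120, 3) = 280840.
Each occurs with probability p³ ≈ (0.0411)³ ≈ 6.94444e-05.
By linearity: E[X] = C(120, 3)·p³ ≈ 280840 · 6.94444e-05 ≈ 19.503.
Since α = 2/3 < 1, p = c/n^{2/3} ≫ 1/n is above the triangle threshold p ~ 1/n. Asymptotically E[X] ~ (c³/6)·n^{3(1−α)} = (1³/6)·n^{1} → ∞; triangles are abundant w.h.p.

E[X] ≈ 19.503; in regime p = Θ(1/n^{2/3}) E[X] diverges (above the triangle threshold p ~ 1/n).


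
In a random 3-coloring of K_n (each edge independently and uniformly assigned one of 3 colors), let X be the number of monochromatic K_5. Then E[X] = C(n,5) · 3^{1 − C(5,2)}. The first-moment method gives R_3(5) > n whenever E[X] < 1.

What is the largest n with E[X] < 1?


We need C(n, 5) · 3^{1 − 10} < 1, i.e. C(n, 5) < 3^{10 − 1} = 19683.
Check values of n near the boundary:
  n = 18: C(18, 5) = 8568; 8568 < 19683? YES
  n = 19: C(19, 5) = 11628; 11628 < 19683? YES
  n = 20: C(20, 5) = 15504; 15504 < 19683? YES
  n = 21: C(21, 5) = 20349; 20349 < 19683? NO
  n = 22: C(22, 5) = 26334; 26334 < 19683? NO
  n = 23: C(23, 5) = 33649; 33649 < 19683? NO
The largest n with C(n, 5) < 19683 is n = 20 (where E[X] = 5168/6561 ≈ 0.7877). Hence R_3(5) > 20, i.e. R_3(5) ≥ 21.

Largest n = 20; hence R_3(5) > 20.


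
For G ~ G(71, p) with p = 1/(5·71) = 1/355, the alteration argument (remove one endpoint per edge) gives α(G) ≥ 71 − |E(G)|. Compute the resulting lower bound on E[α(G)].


E[|E(G)|] = C(71, 2)·p = 2485 · (1/355) = 7.
E[α(G)] ≥ n − E[|E(G)|] = 71 − 7 = 64.
Numerically: ≈ 64.00000.
(This is only a lower bound; the true E[α(G)] may be larger.)

E[α(G)] ≥ 64 ≈ 64.00000.


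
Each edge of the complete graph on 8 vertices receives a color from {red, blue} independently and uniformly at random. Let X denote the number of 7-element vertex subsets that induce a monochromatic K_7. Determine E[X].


Let X = Σ_S X_S over the C(8, 7) = 8 subsets S of size 7, where X_S = 1 if the K_7 on S is monochromatic.
For a fixed S, the K_7 on S has C(7, 2) = 21 edges. P[all 21 edges red] = (1/2)^21, and likewise for blue, so P[monochromatic] = 2·(1/2)^21 = 2^{1 − 21} = 1/1048576.
Summing: E[X] = C(8, 7) · 2^{1 − 21} = 8 · 1/1048576 = 1/131072.
Numerically: E[X] ≈ 0.000008.

E[X] = C(8,7)·2^(1−C(7,2)) = 1/131072 ≈ 0.000008.


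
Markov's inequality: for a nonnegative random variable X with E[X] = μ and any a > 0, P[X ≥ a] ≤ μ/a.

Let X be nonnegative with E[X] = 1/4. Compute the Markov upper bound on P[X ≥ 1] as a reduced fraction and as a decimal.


μ = E[X] = 1/4, a = 1.
Markov: P[X ≥ 1] ≤ μ/a = (1/4)/1 = 1/4.
Numerically: ≈ 0.25000.
(Since a = 1 > μ = 0.25000, the bound 1/4 is < 1 and informative.)

P[X ≥ 1] ≤ 1/4 ≈ 0.25000.


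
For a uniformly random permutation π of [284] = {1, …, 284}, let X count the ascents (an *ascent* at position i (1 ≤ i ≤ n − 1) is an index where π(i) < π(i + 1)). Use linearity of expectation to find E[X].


Write X = Σ X_I over i = 1, …, 283, with X_I the indicator of one ascent.
There are 283 indicators.
For each fixed i, the pair (π(i), π(i+1)) is a uniformly random ordered pair of distinct values from {1, …, 284}; by symmetry P[π(i) < π(i+1)] = 1/2.
By linearity: E[X] = 283 · (1/2) = (284 − 1) · (1/2) = 283/2 ≈ 141.50000.

E[X] = 283/2 = 141.50000.


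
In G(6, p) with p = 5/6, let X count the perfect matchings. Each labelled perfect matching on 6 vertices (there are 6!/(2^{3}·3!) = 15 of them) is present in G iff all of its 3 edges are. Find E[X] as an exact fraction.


K_6 has 6!/(2^{3}·3!) = 15 labelled perfect matchings.
For each such perfect matching H, let X_H = 1 if all 3 edges of H are present in G. Then P[X_H = 1] = p^{3} = (5/6)^{3} = 125/216.
By linearity: E[X] = Σ_H E[X_H] = 15 · p^{3} = 15 · 125/216 = 625/72.
Numerically: E[X] ≈ 8.681.

E[X] = 15 · (5/6)^{3} = 625/72 ≈ 8.681.


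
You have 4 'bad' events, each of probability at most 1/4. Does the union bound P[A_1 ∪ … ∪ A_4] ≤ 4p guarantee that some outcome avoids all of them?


Union bound: P[∪_{i=1}^{4} A_i] ≤ Σ_i P[A_i] ≤ 4·p = 4·(1/4) = 1.
Numerically: 1 ≈ 1.0000000.
Is 1 < 1? NO.
Since the bound 1 is ≥ 1, the union bound is uninformative here; it does NOT by itself certify existence.

4·p = 1 ≈ 1.0000000; existence NOT certified by the union bound.


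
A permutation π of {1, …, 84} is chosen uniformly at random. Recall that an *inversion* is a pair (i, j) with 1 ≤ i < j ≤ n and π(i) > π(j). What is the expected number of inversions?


Write X = Σ X_I over the C(84, 2) = 3486 pairs i < j, with X_I the indicator of one inversion.
There are 3486 indicators.
For each fixed pair i < j, the values π(i) and π(j) are two distinct elements of {1, …, 84} in uniformly random order; by symmetry P[π(i) > π(j)] = 1/2.
By linearity: E[X] = 3486 · (1/2) = C(84, 2) · (1/2) = 3486/2 = 1743 ≈ 1743.00000.

E[X] = 1743 = 1743.00000.


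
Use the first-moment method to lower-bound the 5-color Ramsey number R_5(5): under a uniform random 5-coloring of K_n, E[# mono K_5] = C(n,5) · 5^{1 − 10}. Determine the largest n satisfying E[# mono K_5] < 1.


We need C(n, 5) · 5^{1 − 10} < 1, i.e. C(n, 5) < 5^{10 − 1} = 1953125.
Check values of n near the boundary:
  n = 47: C(47, 5) = 1533939; 1533939 < 1953125? YES
  n = 48: C(48, 5) = 1712304; 1712304 < 1953125? YES
  n = 49: C(49, 5) = 1906884; 1906884 < 1953125? YES
  n = 50: C(50, 5) = 2118760; 2118760 < 1953125? NO
  n = 51: C(51, 5) = 2349060; 2349060 < 1953125? NO
The largest n with C(n, 5) < 1953125 is n = 49 (where E[X] = 1906884/1953125 ≈ 0.9763). Hence R_5(5) > 49, i.e. R_5(5) ≥ 50.

Largest n = 49; hence R_5(5) > 49.


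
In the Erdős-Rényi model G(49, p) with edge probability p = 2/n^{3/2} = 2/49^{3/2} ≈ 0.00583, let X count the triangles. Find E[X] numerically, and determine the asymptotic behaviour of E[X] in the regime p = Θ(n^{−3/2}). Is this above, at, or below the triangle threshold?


Number of potential triangles: C(49, 3) = 18424.
Each occurs with probability p³ ≈ (0.00583)³ ≈ 1.98247e-07.
By linearity: E[X] = C(49, 3)·p³ ≈ 18424 · 1.98247e-07 ≈ 0.004.
Since α = 3/2 > 1, p = c/n^{3/2} = o(1/n) is below the triangle threshold p ~ 1/n. Asymptotically E[X] ~ (c³/6)·n^{3(1−α)} = (2³/6)·n^{-1.5} → 0, so by Markov's inequality G has no triangles w.h.p.

E[X] ≈ 0.004; in regime p = Θ(1/n^{3/2}) E[X] tends to 0 (below the triangle threshold p ~ 1/n).


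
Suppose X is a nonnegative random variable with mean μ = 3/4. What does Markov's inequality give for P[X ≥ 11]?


μ = E[X] = 3/4, a = 11.
Markov: P[X ≥ 11] ≤ μ/a = (3/4)/11 = 3/44.
Numerically: ≈ 0.06818.
(Since a = 11 > μ = 0.75000, the bound 3/44 is < 1 and informative.)

P[X ≥ 11] ≤ 3/44 ≈ 0.06818.


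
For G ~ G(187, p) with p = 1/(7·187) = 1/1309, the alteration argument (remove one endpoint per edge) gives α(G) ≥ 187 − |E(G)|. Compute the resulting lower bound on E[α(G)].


E[|E(G)|] = C(187, 2)·p = 17391 · (1/1309) = 93/7.
E[α(G)] ≥ n − E[|E(G)|] = 187 − 93/7 = 1216/7.
Numerically: ≈ 173.7143.
(This is only a lower bound; the true E[α(G)] may be larger.)

E[α(G)] ≥ 1216/7 ≈ 173.7143.


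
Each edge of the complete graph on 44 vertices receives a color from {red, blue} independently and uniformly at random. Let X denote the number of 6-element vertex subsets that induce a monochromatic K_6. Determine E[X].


Let X = Σ_S X_S over the C(44, 6) = 7059052 subsets S of size 6, where X_S = 1 if the K_6 on S is monochromatic.
For a fixed S, the K_6 on S has C(6, 2) = 15 edges. P[all 15 edges red] = (1/2)^15, and likewise for blue, so P[monochromatic] = 2·(1/2)^15 = 2^{1 − 15} = 1/16384.
Summing: E[X] = C(44, 6) · 2^{1 − 15} = 7059052 · 1/16384 = 1764763/4096.
Numerically: E[X] ≈ 430.8503.

E[X] = C(44,6)·2^(1−C(6,2)) = 1764763/4096 ≈ 430.8503.


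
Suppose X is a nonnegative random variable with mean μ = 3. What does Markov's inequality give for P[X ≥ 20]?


μ = E[X] = 3, a = 20.
Markov: P[X ≥ 20] ≤ μ/a = (3)/20 = 3/20.
Numerically: ≈ 0.1500.
(Since a = 20 > μ = 3.0000, the bound 3/20 is < 1 and informative.)

P[X ≥ 20] ≤ 3/20 ≈ 0.1500.


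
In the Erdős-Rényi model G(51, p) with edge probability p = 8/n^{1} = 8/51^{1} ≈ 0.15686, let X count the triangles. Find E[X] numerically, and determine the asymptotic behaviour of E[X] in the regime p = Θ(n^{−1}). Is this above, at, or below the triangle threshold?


Number of potential triangles: C(51, 3) = 20825.
Each occurs with probability p³ ≈ (0.15686)³ ≈ 3.8597523e-03.
By linearity: E[X] = C(51, 3)·p³ ≈ 20825 · 3.8597523e-03 ≈ 80.37934.
Here α = 1, so p = 8/n is exactly at the triangle threshold p ~ 1/n. Asymptotically E[X] → c³/6 = 8³/6 = 256/3 ≈ 85.33333, a bounded constant. In this regime the triangle count is asymptotically Poisson(c³/6).

E[X] ≈ 80.37934; in regime p = Θ(1/n^{1}) E[X] stays bounded (at the triangle threshold p ~ 1/n).


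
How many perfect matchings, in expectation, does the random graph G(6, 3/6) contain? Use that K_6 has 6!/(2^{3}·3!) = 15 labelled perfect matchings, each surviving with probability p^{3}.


K_6 has 6!/(2^{3}·3!) = 15 labelled perfect matchings.
For each such perfect matching H, let X_H = 1 if all 3 edges of H are present in G. Then P[X_H = 1] = p^{3} = (1/2)^{3} = 1/8.
By linearity: E[X] = Σ_H E[X_H] = 15 · p^{3} = 15 · 1/8 = 15/8.
Numerically: E[X] ≈ 1.88.

E[X] = 15 · (1/2)^{3} = 15/8 ≈ 1.88.


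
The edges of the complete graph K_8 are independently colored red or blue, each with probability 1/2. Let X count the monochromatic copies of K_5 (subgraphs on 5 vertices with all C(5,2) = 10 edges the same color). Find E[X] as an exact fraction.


Let X = Σ_S X_S over the C(8, 5) = 56 subsets S of size 5, where X_S = 1 if the K_5 on S is monochromatic.
For a fixed S, the K_5 on S has C(5, 2) = 10 edges. P[all 10 edges red] = (1/2)^10, and likewise for blue, so P[monochromatic] = 2·(1/2)^10 = 2^{1 − 10} = 1/512.
Summing: E[X] = C(8, 5) · 2^{1 − 10} = 56 · 1/512 = 7/64.
Numerically: E[X] ≈ 0.109.

E[X] = C(8,5)·2^(1−C(5,2)) = 7/64 ≈ 0.109.


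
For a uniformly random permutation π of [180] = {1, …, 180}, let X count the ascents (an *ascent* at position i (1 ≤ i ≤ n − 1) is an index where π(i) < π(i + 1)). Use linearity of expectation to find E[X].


Write X = Σ X_I over i = 1, …, 179, with X_I the indicator of one ascent.
There are 179 indicators.
For each fixed i, the pair (π(i), π(i+1)) is a uniformly random ordered pair of distinct values from {1, …, 180}; by symmetry P[π(i) < π(i+1)] = 1/2.
By linearity: E[X] = 179 · (1/2) = (180 − 1) · (1/2) = 179/2 ≈ 89.500000.

E[X] = 179/2 = 89.500000.


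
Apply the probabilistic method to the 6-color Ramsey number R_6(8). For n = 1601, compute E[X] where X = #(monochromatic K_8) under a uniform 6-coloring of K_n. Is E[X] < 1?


E[X] = C(1601, 8) · 6^{1 − 28} = 1051968746851785076600 · 6^{−27} = 1051968746851785076600/1023490369077469249536.
As a reduced fraction: E[X] = 131496093356473134575/127936296134683656192 ≈ 1.02782.
Is E[X] < 1? NO.
Since E[X] ≥ 1, the first-moment bound is inconclusive at n = 1601; it does NOT by itself certify R_6(8) > 1601.

E[X] = 131496093356473134575/127936296134683656192 ≈ 1.02782; E[X] ≥ 1; first-moment method inconclusive here.


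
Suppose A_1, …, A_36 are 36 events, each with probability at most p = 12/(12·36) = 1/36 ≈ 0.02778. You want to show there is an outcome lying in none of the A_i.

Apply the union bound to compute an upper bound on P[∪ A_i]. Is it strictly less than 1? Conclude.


Union bound: P[∪_{i=1}^{36} A_i] ≤ Σ_i P[A_i] ≤ 36·p = 36·(1/36) = 1.
Numerically: 1 ≈ 1.00000.
Is 1 < 1? NO.
Since the bound 1 is ≥ 1, the union bound is uninformative here; it does NOT by itself certify existence.

36·p = 1 ≈ 1.00000; existence NOT certified by the union bound.


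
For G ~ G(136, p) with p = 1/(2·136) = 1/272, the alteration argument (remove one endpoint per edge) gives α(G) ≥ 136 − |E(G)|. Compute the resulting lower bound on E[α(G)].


E[|E(G)|] = C(136, 2)·p = 9180 · (1/272) = 135/4.
E[α(G)] ≥ n − E[|E(G)|] = 136 − 135/4 = 409/4.
Numerically: ≈ 102.250.
(This is only a lower bound; the true E[α(G)] may be larger.)

E[α(G)] ≥ 409/4 ≈ 102.250.


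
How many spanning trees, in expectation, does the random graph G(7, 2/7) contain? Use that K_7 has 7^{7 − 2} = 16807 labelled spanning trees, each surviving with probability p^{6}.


K_7 has 7^{7 − 2} = 16807 labelled spanning trees.
For each such spanning tree H, let X_H = 1 if all 6 edges of H are present in G. Then P[X_H = 1] = p^{6} = (2/7)^{6} = 64/117649.
Summing the indicators: E[X] = Σ_H E[X_H] = 16807 · p^{6} = 16807 · 64/117649 = 64/7.
Numerically: E[X] ≈ 9.14.

E[X] = 16807 · (2/7)^{6} = 64/7 ≈ 9.14.


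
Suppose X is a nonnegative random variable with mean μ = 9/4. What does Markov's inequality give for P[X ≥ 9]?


μ = E[X] = 9/4, a = 9.
Markov: P[X ≥ 9] ≤ μ/a = (9/4)/9 = 1/4.
Numerically: ≈ 0.250000.
(Since a = 9 > μ = 2.250000, the bound 1/4 is < 1 and informative.)

P[X ≥ 9] ≤ 1/4 ≈ 0.250000.


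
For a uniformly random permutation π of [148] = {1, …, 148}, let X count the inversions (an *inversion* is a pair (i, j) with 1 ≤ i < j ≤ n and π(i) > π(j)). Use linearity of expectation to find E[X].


Write X = Σ X_I over the C(148, 2) = 10878 pairs i < j, with X_I the indicator of one inversion.
There are 10878 indicators.
For each fixed pair i < j, the values π(i) and π(j) are two distinct elements of {1, …, 148} in uniformly random order; by symmetry P[π(i) > π(j)] = 1/2.
By linearity: E[X] = 10878 · (1/2) = C(148, 2) · (1/2) = 10878/2 = 5439 ≈ 5439.00000.

E[X] = 5439 = 5439.00000.


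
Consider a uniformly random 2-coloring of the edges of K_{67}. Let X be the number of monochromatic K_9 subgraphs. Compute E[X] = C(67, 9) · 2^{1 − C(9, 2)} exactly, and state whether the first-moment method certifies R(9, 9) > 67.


E[X] = C(67, 9) · 2^{1 − 36} = 42757703560 · 2^{−35} = 42757703560/34359738368.
As a reduced fraction: E[X] = 5344712945/4294967296 ≈ 1.244.
Is E[X] < 1? NO.
Since E[X] ≥ 1, the first-moment bound is inconclusive at n = 67; it does NOT by itself certify R(9, 9) > 67.

E[X] = 5344712945/4294967296 ≈ 1.244; E[X] ≥ 1; first-moment method inconclusive here.


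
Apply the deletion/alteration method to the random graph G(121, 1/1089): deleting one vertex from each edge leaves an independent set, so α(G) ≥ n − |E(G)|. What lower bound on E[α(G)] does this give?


E[|E(G)|] = C(121, 2)·p = 7260 · (1/1089) = 20/3.
E[α(G)] ≥ n − E[|E(G)|] = 121 − 20/3 = 343/3.
Numerically: ≈ 114.3333.
(This is only a lower bound; the true E[α(G)] may be larger.)

E[α(G)] ≥ 343/3 ≈ 114.3333.


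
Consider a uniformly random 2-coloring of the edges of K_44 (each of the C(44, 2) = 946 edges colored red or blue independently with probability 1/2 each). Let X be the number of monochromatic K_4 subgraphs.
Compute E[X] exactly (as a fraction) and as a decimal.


Let X = Σ_S X_S over the C(44, 4) = 135751 subsets S of size 4, where X_S = 1 if the K_4 on S is monochromatic.
For a fixed S, the K_4 on S has C(4, 2) = 6 edges. P[all 6 edges red] = (1/2)^6, and likewise for blue, so P[monochromatic] = 2·(1/2)^6 = 2^{1 − 6} = 1/32.
By linearity of expectation: E[X] = C(44, 4) · 2^{1 − 6} = 135751 · 1/32 = 135751/32.
Numerically: E[X] ≈ 4242.2188.

E[X] = C(44,4)·2^(1−C(4,2)) = 135751/32 ≈ 4242.2188.


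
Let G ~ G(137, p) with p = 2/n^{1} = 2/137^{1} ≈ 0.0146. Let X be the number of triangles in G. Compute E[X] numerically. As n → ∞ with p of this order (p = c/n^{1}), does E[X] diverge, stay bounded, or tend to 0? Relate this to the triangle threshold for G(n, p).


Number of potential triangles: C(137, 3) = 419220.
Each occurs with probability p³ ≈ (0.0146)³ ≈ 3.11120e-06.
By linearity: E[X] = C(137, 3)·p³ ≈ 419220 · 3.11120e-06 ≈ 1.304.
Here α = 1, so p = 2/n is exactly at the triangle threshold p ~ 1/n. Asymptotically E[X] → c³/6 = 2³/6 = 4/3 ≈ 1.333, a bounded constant. In this regime the triangle count is asymptotically Poisson(c³/6).

E[X] ≈ 1.304; in regime p = Θ(1/n^{1}) E[X] stays bounded (at the triangle threshold p ~ 1/n).


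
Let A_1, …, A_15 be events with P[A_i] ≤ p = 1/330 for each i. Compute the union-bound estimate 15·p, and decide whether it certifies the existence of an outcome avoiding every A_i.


Union bound: P[∪_{i=1}^{15} A_i] ≤ Σ_i P[A_i] ≤ 15·p = 15·(1/330) = 1/22.
Numerically: 1/22 ≈ 0.0455.
Is 1/22 < 1? YES.
Since P[∪ A_i] ≤ 1/22 < 1, the complement has P[∩ A_i^c] ≥ 1 − 1/22 = 21/22 > 0, so some outcome avoids every A_i.

15·p = 1/22 ≈ 0.0455; existence CERTIFIED by the union bound.


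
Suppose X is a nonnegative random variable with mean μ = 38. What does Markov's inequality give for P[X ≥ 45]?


μ = E[X] = 38, a = 45.
Markov: P[X ≥ 45] ≤ μ/a = (38)/45 = 38/45.
Numerically: ≈ 0.844.
(Since a = 45 > μ = 38.000, the bound 38/45 is < 1 and informative.)

P[X ≥ 45] ≤ 38/45 ≈ 0.844.


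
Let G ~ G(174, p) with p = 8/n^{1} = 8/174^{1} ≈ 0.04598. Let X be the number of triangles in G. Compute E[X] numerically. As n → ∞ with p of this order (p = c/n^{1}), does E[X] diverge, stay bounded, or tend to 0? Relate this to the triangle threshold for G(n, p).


Number of potential triangles: C(174, 3) = 862924.
Each occurs with probability p³ ≈ (0.04598)³ ≈ 9.719014e-05.
By linearity: E[X] = C(174, 3)·p³ ≈ 862924 · 9.719014e-05 ≈ 83.8677.
Here α = 1, so p = 8/n is exactly at the triangle threshold p ~ 1/n. Asymptotically E[X] → c³/6 = 8³/6 = 256/3 ≈ 85.3333, a bounded constant. In this regime the triangle count is asymptotically Poisson(c³/6).

E[X] ≈ 83.8677; in regime p = Θ(1/n^{1}) E[X] stays bounded (at the triangle threshold p ~ 1/n).


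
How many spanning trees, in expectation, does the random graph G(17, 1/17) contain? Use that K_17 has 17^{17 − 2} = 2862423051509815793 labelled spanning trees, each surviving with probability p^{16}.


K_17 has 17^{17 − 2} = 2862423051509815793 labelled spanning trees.
For each such spanning tree H, let X_H = 1 if all 16 edges of H are present in G. Then P[X_H = 1] = p^{16} = (1/17)^{16} = 1/48661191875666868481.
By linearity of expectation: E[X] = Σ_H E[X_H] = 2862423051509815793 · p^{16} = 2862423051509815793 · 1/48661191875666868481 = 1/17.
Numerically: E[X] ≈ 0.0588.

E[X] = 2862423051509815793 · (1/17)^{16} = 1/17 ≈ 0.0588.


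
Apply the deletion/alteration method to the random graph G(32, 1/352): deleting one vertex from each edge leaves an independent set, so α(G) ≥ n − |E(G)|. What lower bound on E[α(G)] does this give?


E[|E(G)|] = C(32, 2)·p = 496 · (1/352) = 31/22.
E[α(G)] ≥ n − E[|E(G)|] = 32 − 31/22 = 673/22.
Numerically: ≈ 30.590909.
(This is only a lower bound; the true E[α(G)] may be larger.)

E[α(G)] ≥ 673/22 ≈ 30.590909.


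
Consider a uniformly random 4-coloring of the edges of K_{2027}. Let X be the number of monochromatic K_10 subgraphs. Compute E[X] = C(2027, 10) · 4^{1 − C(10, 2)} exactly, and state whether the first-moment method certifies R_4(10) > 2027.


E[X] = C(2027, 10) · 4^{1 − 45} = 315586117401470604332341335 · 4^{−44} = 315586117401470604332341335/309485009821345068724781056.
As a reduced fraction: E[X] = 315586117401470604332341335/309485009821345068724781056 ≈ 1.020.
Is E[X] < 1? NO.
Since E[X] ≥ 1, the first-moment bound is inconclusive at n = 2027; it does NOT by itself certify R_4(10) > 2027.

E[X] = 315586117401470604332341335/309485009821345068724781056 ≈ 1.020; E[X] ≥ 1; first-moment method inconclusive here.


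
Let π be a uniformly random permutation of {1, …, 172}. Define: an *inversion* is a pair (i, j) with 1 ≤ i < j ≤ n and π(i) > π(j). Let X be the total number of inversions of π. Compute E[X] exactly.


Write X = Σ X_I over the C(172, 2) = 14706 pairs i < j, with X_I the indicator of one inversion.
There are 14706 indicators.
For each fixed pair i < j, the values π(i) and π(j) are two distinct elements of {1, …, 172} in uniformly random order; by symmetry P[π(i) > π(j)] = 1/2.
By linearity: E[X] = 14706 · (1/2) = C(172, 2) · (1/2) = 14706/2 = 7353 ≈ 7353.000.

E[X] = 7353 = 7353.000.


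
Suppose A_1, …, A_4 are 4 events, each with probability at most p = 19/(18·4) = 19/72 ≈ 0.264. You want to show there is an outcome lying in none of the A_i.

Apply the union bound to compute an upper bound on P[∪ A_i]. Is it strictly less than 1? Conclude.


Union bound: P[∪_{i=1}^{4} A_i] ≤ Σ_i P[A_i] ≤ 4·p = 4·(19/72) = 19/18.
Numerically: 19/18 ≈ 1.056.
Is 19/18 < 1? NO.
Since the bound 19/18 is ≥ 1, the union bound is uninformative here; it does NOT by itself certify existence.

4·p = 19/18 ≈ 1.056; existence NOT certified by the union bound.


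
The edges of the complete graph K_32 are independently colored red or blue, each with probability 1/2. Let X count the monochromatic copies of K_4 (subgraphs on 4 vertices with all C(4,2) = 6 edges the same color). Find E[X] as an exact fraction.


Let X = Σ_S X_S over the C(32, 4) = 35960 subsets S of size 4, where X_S = 1 if the K_4 on S is monochromatic.
For a fixed S, the K_4 on S has C(4, 2) = 6 edges. P[all 6 edges red] = (1/2)^6, and likewise for blue, so P[monochromatic] = 2·(1/2)^6 = 2^{1 − 6} = 1/32.
Summing: E[X] = C(32, 4) · 2^{1 − 6} = 35960 · 1/32 = 4495/4.
Numerically: E[X] ≈ 1123.7500.

E[X] = C(32,4)·2^(1−C(4,2)) = 4495/4 ≈ 1123.7500.


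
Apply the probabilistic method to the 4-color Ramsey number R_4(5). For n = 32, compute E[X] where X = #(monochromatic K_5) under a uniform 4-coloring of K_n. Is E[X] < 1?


E[X] = C(32, 5) · 4^{1 − 10} = 201376 · 4^{−9} = 201376/262144.
As a reduced fraction: E[X] = 6293/8192 ≈ 0.7682.
Is E[X] < 1? YES.
Since E[X] < 1, there exists a 4-coloring of K_{32} with no monochromatic K_5; hence R_4(5) > 32.

E[X] = 6293/8192 ≈ 0.7682; E[X] < 1, so R_4(5) > 32.


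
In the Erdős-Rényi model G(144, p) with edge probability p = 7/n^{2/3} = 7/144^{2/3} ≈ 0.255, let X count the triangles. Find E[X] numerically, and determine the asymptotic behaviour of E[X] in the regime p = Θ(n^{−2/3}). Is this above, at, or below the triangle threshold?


Number of potential triangles: C(144, 3) = 487344.
Each occurs with probability p³ ≈ (0.255)³ ≈ 1.65413e-02.
By linearity: E[X] = C(144, 3)·p³ ≈ 487344 · 1.65413e-02 ≈ 8061.294.
Since α = 2/3 < 1, p = c/n^{2/3} ≫ 1/n is above the triangle threshold p ~ 1/n. Asymptotically E[X] ~ (c³/6)·n^{3(1−α)} = (7³/6)·n^{1} → ∞; triangles are abundant w.h.p.

E[X] ≈ 8061.294; in regime p = Θ(1/n^{2/3}) E[X] diverges (above the triangle threshold p ~ 1/n).


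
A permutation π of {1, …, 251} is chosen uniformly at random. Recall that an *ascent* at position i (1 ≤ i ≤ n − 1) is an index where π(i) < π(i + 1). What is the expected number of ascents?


Write X = Σ X_I over i = 1, …, 250, with X_I the indicator of one ascent.
There are 250 indicators.
For each fixed i, the pair (π(i), π(i+1)) is a uniformly random ordered pair of distinct values from {1, …, 251}; by symmetry P[π(i) < π(i+1)] = 1/2.
By linearity: E[X] = 250 · (1/2) = (251 − 1) · (1/2) = 125 ≈ 125.0000.

E[X] = 125 = 125.0000.


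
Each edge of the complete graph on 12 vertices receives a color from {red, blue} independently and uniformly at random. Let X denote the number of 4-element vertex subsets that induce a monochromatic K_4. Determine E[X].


Let X = Σ_S X_S over the C(12, 4) = 495 subsets S of size 4, where X_S = 1 if the K_4 on S is monochromatic.
For a fixed S, the K_4 on S has C(4, 2) = 6 edges. P[all 6 edges red] = (1/2)^6, and likewise for blue, so P[monochromatic] = 2·(1/2)^6 = 2^{1 − 6} = 1/32.
Summing: E[X] = C(12, 4) · 2^{1 − 6} = 495 · 1/32 = 495/32.
Numerically: E[X] ≈ 15.4688.

E[X] = C(12,4)·2^(1−C(4,2)) = 495/32 ≈ 15.4688.


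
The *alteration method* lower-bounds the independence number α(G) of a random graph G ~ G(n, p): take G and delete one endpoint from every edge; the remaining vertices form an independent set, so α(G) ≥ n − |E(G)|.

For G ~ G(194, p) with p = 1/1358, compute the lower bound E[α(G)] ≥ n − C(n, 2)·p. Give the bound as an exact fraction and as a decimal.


E[|E(G)|] = C(194, 2)·p = 18721 · (1/1358) = 193/14.
E[α(G)] ≥ n − E[|E(G)|] = 194 − 193/14 = 2523/14.
Numerically: ≈ 180.214.
(This is only a lower bound; the true E[α(G)] may be larger.)

E[α(G)] ≥ 2523/14 ≈ 180.214.


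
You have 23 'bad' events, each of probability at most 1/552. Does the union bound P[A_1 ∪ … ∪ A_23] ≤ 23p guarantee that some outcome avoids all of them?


Union bound: P[∪_{i=1}^{23} A_i] ≤ Σ_i P[A_i] ≤ 23·p = 23·(1/552) = 1/24.
Numerically: 1/24 ≈ 0.042.
Is 1/24 < 1? YES.
Since P[∪ A_i] ≤ 1/24 < 1, the complement has P[∩ A_i^c] ≥ 1 − 1/24 = 23/24 > 0, so some outcome avoids every A_i.

23·p = 1/24 ≈ 0.042; existence CERTIFIED by the union bound.
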